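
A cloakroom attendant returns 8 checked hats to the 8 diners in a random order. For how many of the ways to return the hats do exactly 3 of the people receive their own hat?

2464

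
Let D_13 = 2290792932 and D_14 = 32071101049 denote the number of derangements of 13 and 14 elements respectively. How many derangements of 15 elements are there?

481066515734

D_15 = (15-1)·(D_14 + D_13) = 14·(32071101049 + 2290792932) = 14·34361893981 = 481066515734.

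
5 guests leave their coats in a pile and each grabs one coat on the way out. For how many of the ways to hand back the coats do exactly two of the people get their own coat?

20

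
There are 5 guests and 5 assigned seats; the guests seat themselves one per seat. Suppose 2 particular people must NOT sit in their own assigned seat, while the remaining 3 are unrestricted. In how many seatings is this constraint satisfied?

Let A_j be the event that the j-th constrained one is fixed. By inclusion-exclusion over the 2 events:
Σ_{j=0}^{2} (-1)^j C(2,j)(5-j)!
= C(2,0)·5! - C(2,1)·4! + C(2,2)·3!
= 120 - 48 + 6
= 78

78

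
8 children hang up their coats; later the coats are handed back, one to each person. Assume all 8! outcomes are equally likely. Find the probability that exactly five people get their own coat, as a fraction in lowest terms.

1/360

Favorable outcomes: C(8,5)·!3 = 56·2 = 112.
Total outcomes: 8! = 40320.
Probability = 112/40320 = 1/360.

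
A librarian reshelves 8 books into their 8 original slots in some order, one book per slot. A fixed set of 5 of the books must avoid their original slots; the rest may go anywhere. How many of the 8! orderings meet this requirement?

21234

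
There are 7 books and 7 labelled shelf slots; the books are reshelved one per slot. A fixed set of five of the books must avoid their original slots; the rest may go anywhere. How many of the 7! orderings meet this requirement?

Let A_j be the event that the j-th constrained one is fixed. By inclusion-exclusion over the 5 events:
Σ_{j=0}^{5} (-1)^j C(5,j)(7-j)!
= C(5,0)·7! - C(5,1)·6! + C(5,2)·5! - C(5,3)·4! + C(5,4)·3! - C(5,5)·2!
= 5040 - 3600 + 1200 - 240 + 30 - 2
= 2428

2428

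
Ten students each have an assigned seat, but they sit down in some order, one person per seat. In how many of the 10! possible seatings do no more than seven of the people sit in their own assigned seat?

3628754

Sum C(10,i)·!(10-i) for i = 0..7:
  i=0: C(10,0)·!10 = 1·1334961 = 1334961
  i=1: C(10,1)·!9 = 10·133496 = 1334960
  i=2: C(10,2)·!8 = 45·14833 = 667485
  i=3: C(10,3)·!7 = 120·1854 = 222480
  i=4: C(10,4)·!6 = 210·265 = 55650
  i=5: C(10,5)·!5 = 252·44 = 11088
  i=6: C(10,6)·!4 = 210·9 = 1890
  i=7: C(10,7)·!3 = 120·2 = 240
Total = 3628754.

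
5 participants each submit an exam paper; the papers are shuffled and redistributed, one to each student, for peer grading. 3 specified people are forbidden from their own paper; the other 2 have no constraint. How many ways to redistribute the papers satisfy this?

64

Inclusion-exclusion on the 3 forbidden self-matches:
Σ_{j=0}^{3} (-1)^j C(3,j)(5-j)!
= C(3,0)·5! - C(3,1)·4! + C(3,2)·3! - C(3,3)·2!
= 120 - 72 + 18 - 2
= 64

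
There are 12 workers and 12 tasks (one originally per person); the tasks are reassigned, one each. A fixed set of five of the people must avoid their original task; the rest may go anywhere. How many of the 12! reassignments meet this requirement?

312273360

Inclusion-exclusion on the 5 forbidden self-matches:
Σ_{j=0}^{5} (-1)^j C(5,j)(12-j)!
= C(5,0)·12! - C(5,1)·11! + C(5,2)·10! - C(5,3)·9! + C(5,4)·8! - C(5,5)·7!
= 479001600 - 199584000 + 36288000 - 3628800 + 201600 - 5040
= 312273360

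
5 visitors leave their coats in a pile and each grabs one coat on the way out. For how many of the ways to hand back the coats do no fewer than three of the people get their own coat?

11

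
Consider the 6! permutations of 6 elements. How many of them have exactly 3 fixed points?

40

Pick the 3 fixed positions: C(6,3) = 20 ways.
The other 3 form a derangement: !3 = 2.
Total: 20 × 2 = 40.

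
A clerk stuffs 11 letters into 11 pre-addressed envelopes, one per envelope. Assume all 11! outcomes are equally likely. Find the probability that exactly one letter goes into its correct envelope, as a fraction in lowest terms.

Favorable outcomes: C(11,1)·!10 = 11·1334961 = 14684571.
Total outcomes: 11! = 39916800.
Probability = 14684571/39916800 = 16481/44800.

16481/44800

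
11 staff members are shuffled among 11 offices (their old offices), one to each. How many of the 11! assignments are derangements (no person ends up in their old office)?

14684570

Use !n = (n-1)(!(n-1) + !(n-2)).
!11 = 10·(1334961 + 133496) = 10·1468457 = 14684570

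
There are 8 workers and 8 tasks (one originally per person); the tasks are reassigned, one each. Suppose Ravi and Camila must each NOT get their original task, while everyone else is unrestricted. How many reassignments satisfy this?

30960

Inclusion-exclusion on the 2 forbidden self-matches:
Σ_{j=0}^{2} (-1)^j C(2,j)(8-j)!
= C(2,0)·8! - C(2,1)·7! + C(2,2)·6!
= 40320 - 10080 + 720
= 30960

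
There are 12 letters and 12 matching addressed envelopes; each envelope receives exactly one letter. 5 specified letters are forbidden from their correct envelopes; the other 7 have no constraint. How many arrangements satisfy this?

312273360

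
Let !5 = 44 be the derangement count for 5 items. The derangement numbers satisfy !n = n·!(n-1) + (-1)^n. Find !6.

!6 = 6·44 + 1 = 265.

265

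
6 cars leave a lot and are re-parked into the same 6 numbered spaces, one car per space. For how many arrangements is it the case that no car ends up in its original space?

265

The number of derangements of 6 is !6 = Σ_{k=0}^{6} (-1)^k·6!/k!
= 6! - 6!/1! + 6!/2! - 6!/3! + 6!/4! - 6!/5! + 6!/6!
= 720 - 720 + 360 - 120 + 30 - 6 + 1
= 265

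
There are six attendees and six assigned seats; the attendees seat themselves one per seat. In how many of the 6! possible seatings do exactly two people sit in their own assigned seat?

135

Choose which 2 of the 6 are fixed: C(6,2) = 15.
The other 4 form a derangement: !4 = 9.
Total: 15 × 9 = 135.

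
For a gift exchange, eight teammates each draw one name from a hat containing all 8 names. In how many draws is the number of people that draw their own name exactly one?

Pick the single fixed position: C(8,1) = 8 ways.
The remaining 7 must be deranged: !7 = 1854.
Total: 8 × 1854 = 14832.

14832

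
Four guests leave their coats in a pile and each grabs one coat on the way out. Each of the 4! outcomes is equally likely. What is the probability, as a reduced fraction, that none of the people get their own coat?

Favorable outcomes: !4 = 9.
Total outcomes: 4! = 24.
Probability = 9/24 = 3/8.

3/8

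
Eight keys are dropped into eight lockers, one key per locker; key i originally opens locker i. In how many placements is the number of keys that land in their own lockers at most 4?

# with exactly i fixed is C(8,i)·!(8-i); sum over i=0..4:
  i=0: C(8,0)·!8 = 1·14833 = 14833
  i=1: C(8,1)·!7 = 8·1854 = 14832
  i=2: C(8,2)·!6 = 28·265 = 7420
  i=3: C(8,3)·!5 = 56·44 = 2464
  i=4: C(8,4)·!4 = 70·9 = 630
Total = 40179.

40179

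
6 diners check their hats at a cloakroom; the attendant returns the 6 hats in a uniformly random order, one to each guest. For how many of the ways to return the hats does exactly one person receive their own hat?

Choose which one of the 6 is fixed: C(6,1) = 6.
The remaining 5 must be deranged: !5 = 44.
Total: 6 × 44 = 264.

264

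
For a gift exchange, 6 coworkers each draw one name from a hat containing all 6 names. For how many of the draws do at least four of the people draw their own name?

# with exactly i fixed is C(6,i)·!(6-i); sum over i=4..6:
  i=4: C(6,4)·!2 = 15·1 = 15
  i=5: C(6,5)·!1 = 6·0 = 0
  i=6: C(6,6)·!0 = 1·1 = 1
Total = 16.

16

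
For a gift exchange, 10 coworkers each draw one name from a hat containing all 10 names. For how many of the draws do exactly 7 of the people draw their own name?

Choose which 7 of the 10 are fixed: C(10,7) = 120.
The remaining 3 must be deranged: !3 = 2.
Total: 120 × 2 = 240.

240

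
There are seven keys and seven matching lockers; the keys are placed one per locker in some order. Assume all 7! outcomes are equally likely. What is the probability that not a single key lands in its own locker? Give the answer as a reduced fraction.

103/280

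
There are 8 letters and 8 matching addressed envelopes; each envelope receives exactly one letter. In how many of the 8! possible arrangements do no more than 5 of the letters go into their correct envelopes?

40291

Sum C(8,i)·!(8-i) for i = 0..5:
  i=0: C(8,0)·!8 = 1·14833 = 14833
  i=1: C(8,1)·!7 = 8·1854 = 14832
  i=2: C(8,2)·!6 = 28·265 = 7420
  i=3: C(8,3)·!5 = 56·44 = 2464
  i=4: C(8,4)·!4 = 70·9 = 630
  i=5: C(8,5)·!3 = 56·2 = 112
Total = 40291.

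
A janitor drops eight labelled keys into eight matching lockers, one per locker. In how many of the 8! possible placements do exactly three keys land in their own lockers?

2464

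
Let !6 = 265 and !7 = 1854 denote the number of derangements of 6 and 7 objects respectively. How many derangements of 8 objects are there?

!8 = (8-1)·(!7 + !6) = 7·(1854 + 265) = 7·2119 = 14833.

14833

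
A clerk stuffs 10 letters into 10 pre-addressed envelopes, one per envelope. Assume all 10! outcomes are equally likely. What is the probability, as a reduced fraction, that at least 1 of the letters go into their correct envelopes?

Favorable outcomes: Σ_{i≥1} C(10,i)·!(10-i) = 10·133496 + 45·14833 + 120·1854 + 210·265 + 252·44 + 210·9 + 120·2 + 45·1 + 10·0 + 1·1 = 2293839.
Total outcomes: 10! = 3628800.
Probability = 2293839/3628800 = 28319/44800.

28319/44800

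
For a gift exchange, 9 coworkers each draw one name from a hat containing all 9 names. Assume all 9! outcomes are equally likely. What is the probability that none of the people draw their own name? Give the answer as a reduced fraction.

16687/45360

Favorable outcomes: !9 = 133496.
Total outcomes: 9! = 362880.
Probability = 133496/362880 = 16687/45360.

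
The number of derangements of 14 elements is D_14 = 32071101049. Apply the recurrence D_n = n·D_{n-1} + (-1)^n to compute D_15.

481066515734

D_15 = 15·32071101049 - 1 = 481066515734.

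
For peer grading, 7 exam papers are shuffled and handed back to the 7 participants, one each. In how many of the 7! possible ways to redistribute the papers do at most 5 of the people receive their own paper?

5039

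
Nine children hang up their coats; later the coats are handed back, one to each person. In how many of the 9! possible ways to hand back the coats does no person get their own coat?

133496

!9 = 9! · Σ_{k=0}^{9} (-1)^k/k!
= 9! - 9!/1! + 9!/2! - 9!/3! + 9!/4! - 9!/5! + 9!/6! - 9!/7! + 9!/8! - 9!/9!
= 362880 - 362880 + 181440 - 60480 + 15120 - 3024 + 504 - 72 + 9 - 1
= 133496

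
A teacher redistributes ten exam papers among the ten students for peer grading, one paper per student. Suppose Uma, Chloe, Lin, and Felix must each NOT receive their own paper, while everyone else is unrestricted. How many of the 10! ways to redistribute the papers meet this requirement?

2399760

Let A_j be the event that the j-th constrained one is fixed. By inclusion-exclusion over the 4 events:
Σ_{j=0}^{4} (-1)^j C(4,j)(10-j)!
= C(4,0)·10! - C(4,1)·9! + C(4,2)·8! - C(4,3)·7! + C(4,4)·6!
= 3628800 - 1451520 + 241920 - 20160 + 720
= 2399760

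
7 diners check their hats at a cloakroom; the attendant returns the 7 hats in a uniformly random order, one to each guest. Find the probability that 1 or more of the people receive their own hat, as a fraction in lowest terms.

Favorable outcomes: Σ_{i≥1} C(7,i)·!(7-i) = 7·265 + 21·44 + 35·9 + 35·2 + 21·1 + 7·0 + 1·1 = 3186.
Total outcomes: 7! = 5040.
Probability = 3186/5040 = 177/280.

177/280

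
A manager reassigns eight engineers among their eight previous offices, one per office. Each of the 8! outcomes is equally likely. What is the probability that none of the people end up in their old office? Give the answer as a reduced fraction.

Favorable outcomes: !8 = 14833.
Total outcomes: 8! = 40320.
Probability = 14833/40320 = 2119/5760.

2119/5760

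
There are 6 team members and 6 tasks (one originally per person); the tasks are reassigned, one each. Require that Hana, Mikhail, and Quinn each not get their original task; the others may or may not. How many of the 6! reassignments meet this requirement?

426

Let A_j be the event that the j-th constrained one is fixed. By inclusion-exclusion over the 3 events:
Σ_{j=0}^{3} (-1)^j C(3,j)(6-j)!
= C(3,0)·6! - C(3,1)·5! + C(3,2)·4! - C(3,3)·3!
= 720 - 360 + 72 - 6
= 426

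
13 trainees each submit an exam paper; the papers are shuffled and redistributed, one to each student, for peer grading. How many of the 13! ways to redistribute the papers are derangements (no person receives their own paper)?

!13 = 13! · Σ_{k=0}^{13} (-1)^k/k!
= 13! - 13!/1! + 13!/2! - 13!/3! + 13!/4! - 13!/5! + 13!/6! - 13!/7! + 13!/8! - 13!/9! + 13!/10! - 13!/11! + 13!/12! - 13!/13!
= 6227020800 - 6227020800 + 3113510400 - 1037836800 + 259459200 - 51891840 + 8648640 - 1235520 + 154440 - 17160 + 1716 - 156 + 13 - 1
= 2290792932

2290792932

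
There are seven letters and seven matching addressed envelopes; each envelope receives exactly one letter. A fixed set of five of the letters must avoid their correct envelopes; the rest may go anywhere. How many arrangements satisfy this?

Inclusion-exclusion on the 5 forbidden self-matches:
Σ_{j=0}^{5} (-1)^j C(5,j)(7-j)!
= C(5,0)·7! - C(5,1)·6! + C(5,2)·5! - C(5,3)·4! + C(5,4)·3! - C(5,5)·2!
= 5040 - 3600 + 1200 - 240 + 30 - 2
= 2428

2428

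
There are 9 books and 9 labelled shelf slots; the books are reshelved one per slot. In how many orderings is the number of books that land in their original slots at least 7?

37

Sum C(9,i)·!(9-i) for i = 7..9:
  i=7: C(9,7)·!2 = 36·1 = 36
  i=8: C(9,8)·!1 = 9·0 = 0
  i=9: C(9,9)·!0 = 1·1 = 1
Total = 37.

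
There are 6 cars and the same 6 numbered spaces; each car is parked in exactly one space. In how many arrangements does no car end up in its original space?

Use !n = n·!(n-1) + (-1)^n.
!6 = 6·44 + 1 = 265

265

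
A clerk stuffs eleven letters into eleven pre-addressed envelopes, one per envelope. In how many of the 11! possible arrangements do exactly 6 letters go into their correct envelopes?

20328

Pick the 6 fixed positions: C(11,6) = 462 ways.
The remaining 5 must be deranged: !5 = 44.
Total: 462 × 44 = 20328.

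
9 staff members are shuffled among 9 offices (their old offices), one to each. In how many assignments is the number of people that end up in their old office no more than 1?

Sum C(9,i)·!(9-i) for i = 0..1:
  i=0: C(9,0)·!9 = 1·133496 = 133496
  i=1: C(9,1)·!8 = 9·14833 = 133497
Total = 266993.

266993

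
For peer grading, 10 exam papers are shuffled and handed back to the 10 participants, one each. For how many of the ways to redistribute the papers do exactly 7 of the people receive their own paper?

240

Pick the 7 fixed positions: C(10,7) = 120 ways.
The remaining 3 must be deranged: !3 = 2.
Total: 120 × 2 = 240.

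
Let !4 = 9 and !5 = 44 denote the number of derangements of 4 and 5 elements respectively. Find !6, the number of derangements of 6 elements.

265

!6 = (6-1)·(!5 + !4) = 5·(44 + 9) = 5·53 = 265.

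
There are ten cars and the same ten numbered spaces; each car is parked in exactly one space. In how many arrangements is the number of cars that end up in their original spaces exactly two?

Pick the 2 fixed positions: C(10,2) = 45 ways.
The other 8 form a derangement: !8 = 14833.
Total: 45 × 14833 = 667485.

667485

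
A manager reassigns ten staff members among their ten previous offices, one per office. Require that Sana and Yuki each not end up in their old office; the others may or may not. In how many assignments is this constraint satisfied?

2943360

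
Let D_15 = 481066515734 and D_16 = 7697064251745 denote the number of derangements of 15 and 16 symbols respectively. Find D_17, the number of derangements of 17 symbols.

130850092279664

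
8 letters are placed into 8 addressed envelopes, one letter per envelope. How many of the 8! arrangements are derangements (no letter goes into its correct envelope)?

14833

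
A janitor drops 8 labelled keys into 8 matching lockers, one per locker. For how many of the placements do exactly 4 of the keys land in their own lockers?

630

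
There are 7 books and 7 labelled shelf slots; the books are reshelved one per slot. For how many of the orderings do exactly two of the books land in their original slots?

Pick the 2 fixed positions: C(7,2) = 21 ways.
The other 5 form a derangement: !5 = 44.
Total: 21 × 44 = 924.

924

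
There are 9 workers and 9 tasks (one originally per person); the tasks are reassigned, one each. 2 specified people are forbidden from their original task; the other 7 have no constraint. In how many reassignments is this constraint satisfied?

287280

Let A_j be the event that the j-th constrained one is fixed. By inclusion-exclusion over the 2 events:
Σ_{j=0}^{2} (-1)^j C(2,j)(9-j)!
= C(2,0)·9! - C(2,1)·8! + C(2,2)·7!
= 362880 - 80640 + 5040
= 287280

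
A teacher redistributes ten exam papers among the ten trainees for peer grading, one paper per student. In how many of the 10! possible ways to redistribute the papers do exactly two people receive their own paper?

Pick the 2 fixed positions: C(10,2) = 45 ways.
The other 8 form a derangement: !8 = 14833.
Total: 45 × 14833 = 667485.

667485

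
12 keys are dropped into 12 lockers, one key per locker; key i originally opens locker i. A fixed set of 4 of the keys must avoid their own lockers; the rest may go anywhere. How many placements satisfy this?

339696000

Let A_j be the event that the j-th constrained one is fixed. By inclusion-exclusion over the 4 events:
Σ_{j=0}^{4} (-1)^j C(4,j)(12-j)!
= C(4,0)·12! - C(4,1)·11! + C(4,2)·10! - C(4,3)·9! + C(4,4)·8!
= 479001600 - 159667200 + 21772800 - 1451520 + 40320
= 339696000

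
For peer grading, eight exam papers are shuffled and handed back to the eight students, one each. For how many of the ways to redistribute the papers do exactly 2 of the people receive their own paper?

Choose which 2 of the 8 are fixed: C(8,2) = 28.
The other 6 form a derangement: !6 = 265.
Total: 28 × 265 = 7420.

7420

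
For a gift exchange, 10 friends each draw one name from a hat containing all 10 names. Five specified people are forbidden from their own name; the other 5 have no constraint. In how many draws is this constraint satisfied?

Inclusion-exclusion on the 5 forbidden self-matches:
Σ_{j=0}^{5} (-1)^j C(5,j)(10-j)!
= C(5,0)·10! - C(5,1)·9! + C(5,2)·8! - C(5,3)·7! + C(5,4)·6! - C(5,5)·5!
= 3628800 - 1814400 + 403200 - 50400 + 3600 - 120
= 2170680

2170680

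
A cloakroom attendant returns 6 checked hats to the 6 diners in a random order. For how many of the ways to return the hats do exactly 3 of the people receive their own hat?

40

Pick the 3 fixed positions: C(6,3) = 20 ways.
The other 3 form a derangement: !3 = 2.
Total: 20 × 2 = 40.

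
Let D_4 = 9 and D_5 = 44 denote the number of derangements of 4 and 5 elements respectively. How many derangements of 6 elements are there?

265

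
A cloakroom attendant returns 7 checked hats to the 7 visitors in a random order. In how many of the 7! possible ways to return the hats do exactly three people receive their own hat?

Pick the 3 fixed positions: C(7,3) = 35 ways.
The other 4 form a derangement: !4 = 9.
Total: 35 × 9 = 315.

315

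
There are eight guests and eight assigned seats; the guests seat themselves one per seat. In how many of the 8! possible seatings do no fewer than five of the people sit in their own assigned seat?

# with exactly i fixed is C(8,i)·!(8-i); sum over i=5..8:
  i=5: C(8,5)·!3 = 56·2 = 112
  i=6: C(8,6)·!2 = 28·1 = 28
  i=7: C(8,7)·!1 = 8·0 = 0
  i=8: C(8,8)·!0 = 1·1 = 1
Total = 141.

141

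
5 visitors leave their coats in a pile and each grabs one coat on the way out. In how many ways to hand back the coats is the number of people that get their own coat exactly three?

10

Choose which 3 of the 5 are fixed: C(5,3) = 10.
The other 2 form a derangement: !2 = 1.
Total: 10 × 1 = 10.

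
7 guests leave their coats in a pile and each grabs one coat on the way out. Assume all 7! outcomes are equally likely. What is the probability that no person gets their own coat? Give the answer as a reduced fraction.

Favorable outcomes: !7 = 1854.
Total outcomes: 7! = 5040.
Probability = 1854/5040 = 103/280.

103/280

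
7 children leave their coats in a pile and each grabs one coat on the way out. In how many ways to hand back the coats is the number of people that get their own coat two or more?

# with exactly i fixed is C(7,i)·!(7-i); sum over i=2..7:
  i=2: C(7,2)·!5 = 21·44 = 924
  i=3: C(7,3)·!4 = 35·9 = 315
  i=4: C(7,4)·!3 = 35·2 = 70
  i=5: C(7,5)·!2 = 21·1 = 21
  i=6: C(7,6)·!1 = 7·0 = 0
  i=7: C(7,7)·!0 = 1·1 = 1
Total = 1331.

1331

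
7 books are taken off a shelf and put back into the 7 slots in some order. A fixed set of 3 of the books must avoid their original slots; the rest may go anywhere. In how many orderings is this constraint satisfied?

Let A_j be the event that the j-th constrained one is fixed. By inclusion-exclusion over the 3 events:
Σ_{j=0}^{3} (-1)^j C(3,j)(7-j)!
= C(3,0)·7! - C(3,1)·6! + C(3,2)·5! - C(3,3)·4!
= 5040 - 2160 + 360 - 24
= 3216

3216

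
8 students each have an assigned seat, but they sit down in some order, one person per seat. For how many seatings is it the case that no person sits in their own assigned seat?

Use !n = n·!(n-1) + (-1)^n.
!8 = 8·1854 + 1 = 14833

14833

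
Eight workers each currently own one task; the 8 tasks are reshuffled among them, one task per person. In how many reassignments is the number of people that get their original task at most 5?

40291

Sum C(8,i)·!(8-i) for i = 0..5:
  i=0: C(8,0)·!8 = 1·14833 = 14833
  i=1: C(8,1)·!7 = 8·1854 = 14832
  i=2: C(8,2)·!6 = 28·265 = 7420
  i=3: C(8,3)·!5 = 56·44 = 2464
  i=4: C(8,4)·!4 = 70·9 = 630
  i=5: C(8,5)·!3 = 56·2 = 112
Total = 40291.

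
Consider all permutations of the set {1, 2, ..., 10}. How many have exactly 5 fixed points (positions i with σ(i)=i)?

11088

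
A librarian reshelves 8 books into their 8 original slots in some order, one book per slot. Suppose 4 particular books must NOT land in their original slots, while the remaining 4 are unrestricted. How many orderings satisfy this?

Inclusion-exclusion on the 4 forbidden self-matches:
Σ_{j=0}^{4} (-1)^j C(4,j)(8-j)!
= C(4,0)·8! - C(4,1)·7! + C(4,2)·6! - C(4,3)·5! + C(4,4)·4!
= 40320 - 20160 + 4320 - 480 + 24
= 24024

24024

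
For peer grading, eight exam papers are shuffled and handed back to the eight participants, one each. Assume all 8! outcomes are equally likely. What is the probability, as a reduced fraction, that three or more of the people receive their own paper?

Favorable outcomes: Σ_{i≥3} C(8,i)·!(8-i) = 56·44 + 70·9 + 56·2 + 28·1 + 8·0 + 1·1 = 3235.
Total outcomes: 8! = 40320.
Probability = 3235/40320 = 647/8064.

647/8064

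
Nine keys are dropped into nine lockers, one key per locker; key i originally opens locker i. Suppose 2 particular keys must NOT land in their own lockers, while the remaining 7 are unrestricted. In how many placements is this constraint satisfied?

287280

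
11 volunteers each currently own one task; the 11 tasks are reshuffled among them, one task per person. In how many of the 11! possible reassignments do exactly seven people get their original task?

2970

Pick the 7 fixed positions: C(11,7) = 330 ways.
The remaining 4 must be deranged: !4 = 9.
Total: 330 × 9 = 2970.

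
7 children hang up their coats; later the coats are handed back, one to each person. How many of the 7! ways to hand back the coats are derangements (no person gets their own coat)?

By inclusion-exclusion, !7 = Σ (-1)^k · 7!/k! for k=0..7
= 7! - 7!/1! + 7!/2! - 7!/3! + 7!/4! - 7!/5! + 7!/6! - 7!/7!
= 5040 - 5040 + 2520 - 840 + 210 - 42 + 7 - 1
= 1854

1854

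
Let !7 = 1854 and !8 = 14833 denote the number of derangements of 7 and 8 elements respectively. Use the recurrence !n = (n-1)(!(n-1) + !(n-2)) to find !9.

133496

!9 = (9-1)·(!8 + !7) = 8·(14833 + 1854) = 8·16687 = 133496.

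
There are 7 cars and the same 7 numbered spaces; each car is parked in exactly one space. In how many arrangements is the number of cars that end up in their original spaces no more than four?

5018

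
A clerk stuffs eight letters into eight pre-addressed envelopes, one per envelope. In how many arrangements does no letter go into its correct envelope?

Use !n = (n-1)(!(n-1) + !(n-2)).
!8 = 7·(1854 + 265) = 7·2119 = 14833

14833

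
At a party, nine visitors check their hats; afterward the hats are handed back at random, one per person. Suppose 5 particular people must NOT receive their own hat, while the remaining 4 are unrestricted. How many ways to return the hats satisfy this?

205056

Let A_j be the event that the j-th constrained one is fixed. By inclusion-exclusion over the 5 events:
Σ_{j=0}^{5} (-1)^j C(5,j)(9-j)!
= C(5,0)·9! - C(5,1)·8! + C(5,2)·7! - C(5,3)·6! + C(5,4)·5! - C(5,5)·4!
= 362880 - 201600 + 50400 - 7200 + 600 - 24
= 205056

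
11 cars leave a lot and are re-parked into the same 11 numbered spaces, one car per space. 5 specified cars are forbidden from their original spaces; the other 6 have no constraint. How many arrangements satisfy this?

25022880

Let A_j be the event that the j-th constrained one is fixed. By inclusion-exclusion over the 5 events:
Σ_{j=0}^{5} (-1)^j C(5,j)(11-j)!
= C(5,0)·11! - C(5,1)·10! + C(5,2)·9! - C(5,3)·8! + C(5,4)·7! - C(5,5)·6!
= 39916800 - 18144000 + 3628800 - 403200 + 25200 - 720
= 25022880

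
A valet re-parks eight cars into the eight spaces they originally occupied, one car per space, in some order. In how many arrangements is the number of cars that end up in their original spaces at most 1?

29665

Sum C(8,i)·!(8-i) for i = 0..1:
  i=0: C(8,0)·!8 = 1·14833 = 14833
  i=1: C(8,1)·!7 = 8·1854 = 14832
Total = 29665.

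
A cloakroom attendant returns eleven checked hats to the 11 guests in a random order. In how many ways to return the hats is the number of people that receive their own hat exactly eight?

330

Pick the 8 fixed positions: C(11,8) = 165 ways.
The remaining 3 must be deranged: !3 = 2.
Total: 165 × 2 = 330.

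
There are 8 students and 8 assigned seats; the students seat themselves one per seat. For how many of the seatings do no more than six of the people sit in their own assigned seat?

# with exactly i fixed is C(8,i)·!(8-i); sum over i=0..6:
  i=0: C(8,0)·!8 = 1·14833 = 14833
  i=1: C(8,1)·!7 = 8·1854 = 14832
  i=2: C(8,2)·!6 = 28·265 = 7420
  i=3: C(8,3)·!5 = 56·44 = 2464
  i=4: C(8,4)·!4 = 70·9 = 630
  i=5: C(8,5)·!3 = 56·2 = 112
  i=6: C(8,6)·!2 = 28·1 = 28
Total = 40319.

40319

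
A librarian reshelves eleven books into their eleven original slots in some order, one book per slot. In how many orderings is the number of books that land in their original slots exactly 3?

2447445

Pick the 3 fixed positions: C(11,3) = 165 ways.
The other 8 form a derangement: !8 = 14833.
Total: 165 × 14833 = 2447445.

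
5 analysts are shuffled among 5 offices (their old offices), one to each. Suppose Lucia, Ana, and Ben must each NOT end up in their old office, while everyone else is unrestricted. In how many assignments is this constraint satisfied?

64

Let A_j be the event that the j-th constrained one is fixed. By inclusion-exclusion over the 3 events:
Σ_{j=0}^{3} (-1)^j C(3,j)(5-j)!
= C(3,0)·5! - C(3,1)·4! + C(3,2)·3! - C(3,3)·2!
= 120 - 72 + 18 - 2
= 64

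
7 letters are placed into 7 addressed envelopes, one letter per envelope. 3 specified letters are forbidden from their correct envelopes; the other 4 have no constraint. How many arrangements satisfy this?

3216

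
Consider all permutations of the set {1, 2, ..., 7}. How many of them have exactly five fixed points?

21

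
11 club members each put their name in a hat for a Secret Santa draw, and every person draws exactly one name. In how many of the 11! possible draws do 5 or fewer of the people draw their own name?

Sum C(11,i)·!(11-i) for i = 0..5:
  i=0: C(11,0)·!11 = 1·14684570 = 14684570
  i=1: C(11,1)·!10 = 11·1334961 = 14684571
  i=2: C(11,2)·!9 = 55·133496 = 7342280
  i=3: C(11,3)·!8 = 165·14833 = 2447445
  i=4: C(11,4)·!7 = 330·1854 = 611820
  i=5: C(11,5)·!6 = 462·265 = 122430
Total = 39893116.

39893116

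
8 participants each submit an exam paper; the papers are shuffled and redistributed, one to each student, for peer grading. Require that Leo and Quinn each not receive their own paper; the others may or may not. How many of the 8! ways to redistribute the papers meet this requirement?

Inclusion-exclusion on the 2 forbidden self-matches:
Σ_{j=0}^{2} (-1)^j C(2,j)(8-j)!
= C(2,0)·8! - C(2,1)·7! + C(2,2)·6!
= 40320 - 10080 + 720
= 30960

30960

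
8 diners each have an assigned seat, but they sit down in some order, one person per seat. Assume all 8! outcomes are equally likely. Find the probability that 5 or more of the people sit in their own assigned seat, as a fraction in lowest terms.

47/13440

Favorable outcomes: Σ_{i≥5} C(8,i)·!(8-i) = 56·2 + 28·1 + 8·0 + 1·1 = 141.
Total outcomes: 8! = 40320.
Probability = 141/40320 = 47/13440.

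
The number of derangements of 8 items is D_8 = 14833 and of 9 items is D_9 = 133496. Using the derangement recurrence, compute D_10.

D_10 = (10-1)·(D_9 + D_8) = 9·(133496 + 14833) = 9·148329 = 1334961.

1334961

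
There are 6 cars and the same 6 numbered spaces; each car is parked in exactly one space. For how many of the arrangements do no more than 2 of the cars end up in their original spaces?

Sum C(6,i)·!(6-i) for i = 0..2:
  i=0: C(6,0)·!6 = 1·265 = 265
  i=1: C(6,1)·!5 = 6·44 = 264
  i=2: C(6,2)·!4 = 15·9 = 135
Total = 664.

664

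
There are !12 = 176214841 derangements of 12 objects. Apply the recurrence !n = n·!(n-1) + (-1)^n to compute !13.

!13 = 13·176214841 - 1 = 2290792932.

2290792932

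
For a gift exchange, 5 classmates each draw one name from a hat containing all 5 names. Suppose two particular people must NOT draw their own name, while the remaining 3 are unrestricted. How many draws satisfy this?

78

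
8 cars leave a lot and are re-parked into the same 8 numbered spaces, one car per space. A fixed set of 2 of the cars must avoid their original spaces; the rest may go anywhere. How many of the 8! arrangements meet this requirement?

Inclusion-exclusion on the 2 forbidden self-matches:
Σ_{j=0}^{2} (-1)^j C(2,j)(8-j)!
= C(2,0)·8! - C(2,1)·7! + C(2,2)·6!
= 40320 - 10080 + 720
= 30960

30960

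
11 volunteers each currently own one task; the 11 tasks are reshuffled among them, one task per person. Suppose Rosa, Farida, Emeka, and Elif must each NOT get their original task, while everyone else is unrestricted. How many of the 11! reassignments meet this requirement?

Inclusion-exclusion on the 4 forbidden self-matches:
Σ_{j=0}^{4} (-1)^j C(4,j)(11-j)!
= C(4,0)·11! - C(4,1)·10! + C(4,2)·9! - C(4,3)·8! + C(4,4)·7!
= 39916800 - 14515200 + 2177280 - 161280 + 5040
= 27422640

27422640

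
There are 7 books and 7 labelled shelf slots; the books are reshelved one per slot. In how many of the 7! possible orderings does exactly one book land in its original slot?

1855

Pick the single fixed position: C(7,1) = 7 ways.
The other 6 form a derangement: !6 = 265.
Total: 7 × 265 = 1855.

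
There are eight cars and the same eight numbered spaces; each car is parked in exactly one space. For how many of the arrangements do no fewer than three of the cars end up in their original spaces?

3235

# with exactly i fixed is C(8,i)·!(8-i); sum over i=3..8:
  i=3: C(8,3)·!5 = 56·44 = 2464
  i=4: C(8,4)·!4 = 70·9 = 630
  i=5: C(8,5)·!3 = 56·2 = 112
  i=6: C(8,6)·!2 = 28·1 = 28
  i=7: C(8,7)·!1 = 8·0 = 0
  i=8: C(8,8)·!0 = 1·1 = 1
Total = 3235.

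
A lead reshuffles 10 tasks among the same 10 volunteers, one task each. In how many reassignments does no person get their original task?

Recurrence: !10 = 10·!9 + (-1)^10.
!10 = 10·133496 + 1 = 1334961

1334961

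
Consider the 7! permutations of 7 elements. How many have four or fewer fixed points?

Sum C(7,i)·!(7-i) for i = 0..4:
  i=0: C(7,0)·!7 = 1·1854 = 1854
  i=1: C(7,1)·!6 = 7·265 = 1855
  i=2: C(7,2)·!5 = 21·44 = 924
  i=3: C(7,3)·!4 = 35·9 = 315
  i=4: C(7,4)·!3 = 35·2 = 70
Total = 5018.

5018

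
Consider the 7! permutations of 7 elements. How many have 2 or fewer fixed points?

4633

# with exactly i fixed is C(7,i)·!(7-i); sum over i=0..2:
  i=0: C(7,0)·!7 = 1·1854 = 1854
  i=1: C(7,1)·!6 = 7·265 = 1855
  i=2: C(7,2)·!5 = 21·44 = 924
Total = 4633.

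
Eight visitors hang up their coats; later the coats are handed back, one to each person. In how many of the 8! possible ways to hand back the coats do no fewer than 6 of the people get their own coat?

Sum C(8,i)·!(8-i) for i = 6..8:
  i=6: C(8,6)·!2 = 28·1 = 28
  i=7: C(8,7)·!1 = 8·0 = 0
  i=8: C(8,8)·!0 = 1·1 = 1
Total = 29.

29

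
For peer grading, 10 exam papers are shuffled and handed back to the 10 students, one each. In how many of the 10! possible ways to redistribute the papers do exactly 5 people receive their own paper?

11088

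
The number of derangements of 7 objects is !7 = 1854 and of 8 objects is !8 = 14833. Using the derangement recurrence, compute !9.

133496

!9 = (9-1)·(!8 + !7) = 8·(14833 + 1854) = 8·16687 = 133496.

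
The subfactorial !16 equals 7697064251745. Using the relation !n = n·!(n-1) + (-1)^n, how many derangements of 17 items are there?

130850092279664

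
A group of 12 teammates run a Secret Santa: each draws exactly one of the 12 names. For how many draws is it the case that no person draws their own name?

176214841

Recurrence: !12 = 12·!11 + (-1)^12.
!12 = 12·14684570 + 1 = 176214841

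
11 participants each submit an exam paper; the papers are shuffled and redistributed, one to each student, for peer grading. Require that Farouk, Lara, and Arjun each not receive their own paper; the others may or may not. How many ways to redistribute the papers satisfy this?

30078720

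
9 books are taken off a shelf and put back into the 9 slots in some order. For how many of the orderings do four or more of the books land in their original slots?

6883

Sum C(9,i)·!(9-i) for i = 4..9:
  i=4: C(9,4)·!5 = 126·44 = 5544
  i=5: C(9,5)·!4 = 126·9 = 1134
  i=6: C(9,6)·!3 = 84·2 = 168
  i=7: C(9,7)·!2 = 36·1 = 36
  i=8: C(9,8)·!1 = 9·0 = 0
  i=9: C(9,9)·!0 = 1·1 = 1
Total = 6883.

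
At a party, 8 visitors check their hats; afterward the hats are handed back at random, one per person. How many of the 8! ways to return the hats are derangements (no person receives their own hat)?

!8 is the nearest integer to 8!/e.
8! = 40320, and 40320/e ≈ 14832.90, so !8 = 14833.

14833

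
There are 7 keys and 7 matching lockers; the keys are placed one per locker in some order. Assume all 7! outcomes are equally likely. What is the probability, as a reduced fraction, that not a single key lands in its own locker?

103/280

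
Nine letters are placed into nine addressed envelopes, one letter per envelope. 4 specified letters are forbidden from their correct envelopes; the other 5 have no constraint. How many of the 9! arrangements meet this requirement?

229080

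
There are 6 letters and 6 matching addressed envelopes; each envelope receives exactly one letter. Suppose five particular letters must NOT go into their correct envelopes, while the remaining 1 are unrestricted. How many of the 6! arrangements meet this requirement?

309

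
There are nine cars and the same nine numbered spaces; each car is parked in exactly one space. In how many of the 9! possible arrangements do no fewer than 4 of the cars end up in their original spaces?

# with exactly i fixed is C(9,i)·!(9-i); sum over i=4..9:
  i=4: C(9,4)·!5 = 126·44 = 5544
  i=5: C(9,5)·!4 = 126·9 = 1134
  i=6: C(9,6)·!3 = 84·2 = 168
  i=7: C(9,7)·!2 = 36·1 = 36
  i=8: C(9,8)·!1 = 9·0 = 0
  i=9: C(9,9)·!0 = 1·1 = 1
Total = 6883.

6883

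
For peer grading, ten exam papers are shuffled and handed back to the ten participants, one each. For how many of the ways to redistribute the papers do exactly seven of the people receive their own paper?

Choose which 7 of the 10 are fixed: C(10,7) = 120.
The remaining 3 must be deranged: !3 = 2.
Total: 120 × 2 = 240.

240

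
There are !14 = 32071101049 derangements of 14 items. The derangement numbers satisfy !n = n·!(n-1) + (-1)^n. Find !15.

!15 = 15·32071101049 - 1 = 481066515734.

481066515734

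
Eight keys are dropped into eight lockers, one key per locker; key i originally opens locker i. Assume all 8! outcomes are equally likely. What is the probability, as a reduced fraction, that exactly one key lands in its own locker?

Favorable outcomes: C(8,1)·!7 = 8·1854 = 14832.
Total outcomes: 8! = 40320.
Probability = 14832/40320 = 103/280.

103/280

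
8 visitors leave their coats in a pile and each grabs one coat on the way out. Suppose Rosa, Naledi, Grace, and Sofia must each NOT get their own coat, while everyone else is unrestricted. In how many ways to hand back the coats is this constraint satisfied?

Inclusion-exclusion on the 4 forbidden self-matches:
Σ_{j=0}^{4} (-1)^j C(4,j)(8-j)!
= C(4,0)·8! - C(4,1)·7! + C(4,2)·6! - C(4,3)·5! + C(4,4)·4!
= 40320 - 20160 + 4320 - 480 + 24
= 24024

24024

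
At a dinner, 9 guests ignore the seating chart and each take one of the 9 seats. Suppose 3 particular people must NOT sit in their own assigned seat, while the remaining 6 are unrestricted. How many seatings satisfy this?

256320

Let A_j be the event that the j-th constrained one is fixed. By inclusion-exclusion over the 3 events:
Σ_{j=0}^{3} (-1)^j C(3,j)(9-j)!
= C(3,0)·9! - C(3,1)·8! + C(3,2)·7! - C(3,3)·6!
= 362880 - 120960 + 15120 - 720
= 256320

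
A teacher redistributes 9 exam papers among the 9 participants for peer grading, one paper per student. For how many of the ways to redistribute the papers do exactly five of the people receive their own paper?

Pick the 5 fixed positions: C(9,5) = 126 ways.
The remaining 4 must be deranged: !4 = 9.
Total: 126 × 9 = 1134.

1134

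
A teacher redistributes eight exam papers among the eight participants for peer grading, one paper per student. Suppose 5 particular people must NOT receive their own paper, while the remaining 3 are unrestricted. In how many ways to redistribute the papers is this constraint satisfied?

Let A_j be the event that the j-th constrained one is fixed. By inclusion-exclusion over the 5 events:
Σ_{j=0}^{5} (-1)^j C(5,j)(8-j)!
= C(5,0)·8! - C(5,1)·7! + C(5,2)·6! - C(5,3)·5! + C(5,4)·4! - C(5,5)·3!
= 40320 - 25200 + 7200 - 1200 + 120 - 6
= 21234

21234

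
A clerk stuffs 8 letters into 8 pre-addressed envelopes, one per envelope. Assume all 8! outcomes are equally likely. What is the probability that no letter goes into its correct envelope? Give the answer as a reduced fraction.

Favorable outcomes: !8 = 14833.
Total outcomes: 8! = 40320.
Probability = 14833/40320 = 2119/5760.

2119/5760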